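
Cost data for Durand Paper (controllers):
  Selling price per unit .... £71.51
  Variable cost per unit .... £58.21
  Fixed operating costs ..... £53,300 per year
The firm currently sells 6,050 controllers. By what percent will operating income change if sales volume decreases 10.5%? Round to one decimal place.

-31.1%

At 6,050 units, contribution = 6,050 × £13.30 = £80,465.00.
EBIT = £80,465.00 − £53,300 = £27,165.00.
So DOL = total CM / EBIT = £80,465.00 / £27,165.00 = 2.9621.
%ΔEBIT = DOL × %ΔSales = 2.9621 × -10.5% = -31.1%.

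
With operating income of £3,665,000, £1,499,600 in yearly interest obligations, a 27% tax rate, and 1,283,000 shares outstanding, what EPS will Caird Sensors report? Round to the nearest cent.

£1.23

Pre-tax income = £3,665,000 − £1,499,600.00 = £2,165,400.00.
After tax at 27%: net income = £2,165,400.00 × 0.73 = £1,580,742.00.
Per share: £1,580,742.00 / 1,283,000 shares = £1.23.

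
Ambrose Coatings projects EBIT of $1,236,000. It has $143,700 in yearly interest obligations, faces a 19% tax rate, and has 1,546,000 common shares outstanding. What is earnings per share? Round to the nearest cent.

Interest = $143,700.00, so EBT = $1,236,000 − $143,700.00 = $1,092,300.00.
Net income = $1,092,300.00 × (1 − 0.19) = $884,763.00.
Per share: $884,763.00 / 1,546,000 shares = $0.57.

$0.57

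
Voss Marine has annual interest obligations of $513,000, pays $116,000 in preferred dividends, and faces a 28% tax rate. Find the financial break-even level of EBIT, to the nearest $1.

$674,111

Grossing the preferred dividend up to pre-tax terms: $116,000 / (1 − 0.28) = $161,111.11.
Financial break-even EBIT = interest + D_p ÷ (1 − t) = $513,000 + $161,111.11 = $674,111.11.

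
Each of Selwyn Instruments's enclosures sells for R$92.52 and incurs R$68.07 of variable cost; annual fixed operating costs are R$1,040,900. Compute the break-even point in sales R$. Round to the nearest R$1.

CM per unit = R$92.52 − R$68.07 = R$24.45; CM ratio = R$24.45 / R$92.52 = 0.2643.
Break-even sales = FC ÷ CM ratio = R$1,040,900 × R$92.52 / R$24.45 = R$3,938,817.

R$3,938,817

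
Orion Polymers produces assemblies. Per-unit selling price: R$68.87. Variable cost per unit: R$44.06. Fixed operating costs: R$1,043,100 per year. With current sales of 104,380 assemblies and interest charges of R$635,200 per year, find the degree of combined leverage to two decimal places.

2.84

At 104,380 units, contribution = 104,380 × R$24.81 = R$2,589,667.80.
EBIT = R$2,589,667.80 − R$1,043,100 = R$1,546,567.80. Interest = R$635,200.00.
DOL = R$2,589,667.80 ÷ R$1,546,567.80 = 1.6745; DFL = R$1,546,567.80 ÷ R$911,367.80 = 1.6970.
DCL = DOL × DFL = 1.6745 × 1.6970 = 2.8416.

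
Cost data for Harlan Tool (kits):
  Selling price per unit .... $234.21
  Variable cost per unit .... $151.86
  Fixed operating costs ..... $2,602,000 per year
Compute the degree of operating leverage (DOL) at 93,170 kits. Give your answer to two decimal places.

1.51

At 93,170 units, contribution = 93,170 × $82.35 = $7,672,549.50.
Subtracting fixed costs: EBIT = $7,672,549.50 − $2,602,000 = $5,070,549.50.
So DOL = total CM / EBIT = $7,672,549.50 / $5,070,549.50 = 1.5132.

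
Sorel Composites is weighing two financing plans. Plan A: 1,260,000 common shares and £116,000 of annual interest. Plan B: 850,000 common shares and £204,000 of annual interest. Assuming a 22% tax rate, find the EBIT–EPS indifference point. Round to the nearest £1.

Set EPS_A = EPS_B: (EBIT − £116,000)(1 − 0.22) ÷ 1,260,000 = (EBIT − £204,000)(1 − 0.22) ÷ 850,000.
The (1 − t) factor cancels: (EBIT − 116,000) × 850,000 = (EBIT − 204,000) × 1,260,000.
EBIT × (1,260,000 − 850,000) = 204,000 × 1,260,000 − 116,000 × 850,000 = 158,440,000,000, so EBIT = 158,440,000,000 ÷ 410,000 = 386,439.02.

£386,439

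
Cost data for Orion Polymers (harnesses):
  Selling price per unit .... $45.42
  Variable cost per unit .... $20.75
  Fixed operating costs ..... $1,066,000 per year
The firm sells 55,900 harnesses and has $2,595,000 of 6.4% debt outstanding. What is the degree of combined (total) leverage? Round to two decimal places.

9.38

Contribution at this volume is 55,900 × $24.67 = $1,379,053.00.
EBIT = $1,379,053.00 − $1,066,000 = $313,053.00. Interest = $166,080.00.
DOL = $1,379,053.00 ÷ $313,053.00 = 4.4052; DFL = $313,053.00 ÷ $146,973.00 = 2.1300.
Combined leverage = 4.4052 × 2.1300 = 9.3831.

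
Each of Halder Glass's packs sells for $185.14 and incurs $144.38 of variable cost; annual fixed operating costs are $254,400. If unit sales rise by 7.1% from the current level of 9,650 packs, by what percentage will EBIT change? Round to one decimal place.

Total contribution margin = 9,650 × $40.76 = $393,334.00.
EBIT = $393,334.00 − $254,400 = $138,934.00.
DOL = contribution ÷ EBIT = $393,334.00 ÷ $138,934.00 = 2.8311.
So EBIT moves 2.8311 × (+7.1%) = +20.1%.

+20.1%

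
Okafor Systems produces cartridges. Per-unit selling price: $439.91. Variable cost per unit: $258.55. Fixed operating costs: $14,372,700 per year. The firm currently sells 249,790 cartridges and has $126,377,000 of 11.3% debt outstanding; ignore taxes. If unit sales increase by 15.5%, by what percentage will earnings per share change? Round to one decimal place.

Total contribution margin = 249,790 × $181.36 = $45,301,914.40.
Subtracting fixed costs: EBIT = $45,301,914.40 − $14,372,700 = $30,929,214.40.
Interest = $14,280,601.00, so EBIT − I = $16,648,613.40.
Degree of combined leverage = contribution ÷ (EBIT − I) = $45,301,914.40 ÷ $16,648,613.40 = 2.7211.
%ΔEPS = DCL × %ΔSales = 2.7211 × +15.5% = +42.2%.

+42.2%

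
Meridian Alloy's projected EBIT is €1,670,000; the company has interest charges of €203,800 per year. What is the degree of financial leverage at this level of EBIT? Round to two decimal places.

1.14

Interest = €203,800.00.
Degree of financial leverage = EBIT / (EBIT − interest) = €1,670,000 / €1,466,200.00 = 1.1390.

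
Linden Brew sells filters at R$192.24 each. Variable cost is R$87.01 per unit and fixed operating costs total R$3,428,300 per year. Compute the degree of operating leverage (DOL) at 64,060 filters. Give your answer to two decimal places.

At 64,060 units, contribution = 64,060 × R$105.23 = R$6,741,033.80.
EBIT = R$6,741,033.80 − R$3,428,300 = R$3,312,733.80.
So DOL = total CM / EBIT = R$6,741,033.80 / R$3,312,733.80 = 2.0349.

2.03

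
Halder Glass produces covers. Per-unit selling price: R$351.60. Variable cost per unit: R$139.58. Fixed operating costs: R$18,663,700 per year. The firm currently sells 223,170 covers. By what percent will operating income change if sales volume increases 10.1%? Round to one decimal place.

+16.7%

At 223,170 units, contribution = 223,170 × R$212.02 = R$47,316,503.40.
EBIT = R$47,316,503.40 − R$18,663,700 = R$28,652,803.40.
So DOL = total CM / EBIT = R$47,316,503.40 / R$28,652,803.40 = 1.6514.
%ΔEBIT = DOL × %ΔSales = 1.6514 × +10.1% = +16.7%.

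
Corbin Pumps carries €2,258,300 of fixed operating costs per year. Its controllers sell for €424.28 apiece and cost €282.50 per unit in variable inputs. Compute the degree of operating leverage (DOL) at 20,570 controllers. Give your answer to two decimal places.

4.43

Contribution at this volume is 20,570 × €141.78 = €2,916,414.60.
Subtracting fixed costs: EBIT = €2,916,414.60 − €2,258,300 = €658,114.60.
DOL = contribution ÷ EBIT = €2,916,414.60 ÷ €658,114.60 = 4.4315.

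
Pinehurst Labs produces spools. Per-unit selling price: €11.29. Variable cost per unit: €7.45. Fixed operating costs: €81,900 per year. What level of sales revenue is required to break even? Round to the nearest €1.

CM per unit = €11.29 − €7.45 = €3.84; CM ratio = €3.84 / €11.29 = 0.3401.
Break-even sales = FC ÷ CM ratio = €81,900 × €11.29 / €3.84 = €240,795.

€240,795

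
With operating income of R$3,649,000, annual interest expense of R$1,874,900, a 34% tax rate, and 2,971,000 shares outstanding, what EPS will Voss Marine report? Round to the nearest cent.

R$0.39

Interest = R$1,874,900.00, so EBT = R$3,649,000 − R$1,874,900.00 = R$1,774,100.00.
After tax at 34%: net income = R$1,774,100.00 × 0.66 = R$1,170,906.00.
Per share: R$1,170,906.00 / 2,971,000 shares = R$0.39.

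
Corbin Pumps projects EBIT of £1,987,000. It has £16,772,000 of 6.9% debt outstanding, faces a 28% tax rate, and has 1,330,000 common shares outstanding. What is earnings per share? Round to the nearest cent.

Pre-tax income = £1,987,000 − £1,157,268.00 = £829,732.00.
After tax at 28%: net income = £829,732.00 × 0.72 = £597,407.04.
Per share: £597,407.04 / 1,330,000 shares = £0.45.

£0.45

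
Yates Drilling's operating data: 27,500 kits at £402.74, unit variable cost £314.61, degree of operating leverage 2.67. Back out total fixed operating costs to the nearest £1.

£1,515,869

Contribution at this volume is 27,500 × £88.13 = £2,423,575.00.
Since DOL = CM ÷ EBIT, EBIT = £2,423,575.00 ÷ 2.67 = £907,705.99.
And FC = contribution − EBIT = £2,423,575.00 − £907,705.99 = £1,515,869.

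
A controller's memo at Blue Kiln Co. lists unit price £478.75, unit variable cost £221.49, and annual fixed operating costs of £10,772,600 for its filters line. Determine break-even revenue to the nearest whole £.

£20,047,354

Contribution margin per unit = £478.75 − £221.49 = £257.26, a CM ratio of £257.26 ÷ £478.75 = 0.5374.
Break-even revenue = fixed costs × price ÷ CM = £10,772,600 × £478.75 ÷ £257.26 = £20,047,354.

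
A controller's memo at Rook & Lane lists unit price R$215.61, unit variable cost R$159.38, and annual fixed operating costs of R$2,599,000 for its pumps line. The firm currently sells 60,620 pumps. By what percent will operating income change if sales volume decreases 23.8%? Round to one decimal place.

-100.2%

Contribution at this volume is 60,620 × R$56.23 = R$3,408,662.60.
Subtracting fixed costs: EBIT = R$3,408,662.60 − R$2,599,000 = R$809,662.60.
DOL = contribution ÷ EBIT = R$3,408,662.60 ÷ R$809,662.60 = 4.2100.
Operating income changes by 4.2100 × -23.8% = -100.2%.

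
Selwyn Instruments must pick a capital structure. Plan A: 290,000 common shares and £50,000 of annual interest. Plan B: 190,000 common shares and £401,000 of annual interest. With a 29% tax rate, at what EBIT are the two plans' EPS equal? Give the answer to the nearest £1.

Set EPS_A = EPS_B: (EBIT − £50,000)(1 − 0.29) ÷ 290,000 = (EBIT − £401,000)(1 − 0.29) ÷ 190,000.
Cancelling (1 − t) and cross-multiplying: 190,000·(EBIT − 50,000) = 290,000·(EBIT − 401,000).
EBIT × (290,000 − 190,000) = 401,000 × 290,000 − 50,000 × 190,000 = 106,790,000,000, so EBIT = 106,790,000,000 ÷ 100,000 = 1,067,900.00.

£1,067,900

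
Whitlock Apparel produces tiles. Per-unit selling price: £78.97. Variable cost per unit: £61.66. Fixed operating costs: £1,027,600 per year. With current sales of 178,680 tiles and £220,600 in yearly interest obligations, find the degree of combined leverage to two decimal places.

1.68

At 178,680 units, contribution = 178,680 × £17.31 = £3,092,950.80.
Operating income = contribution − fixed costs = £3,092,950.80 − £1,027,600 = £2,065,350.80. Interest = £220,600.00.
DOL = £3,092,950.80 ÷ £2,065,350.80 = 1.4975; DFL = £2,065,350.80 ÷ £1,844,750.80 = 1.1196.
DCL = DOL × DFL = 1.4975 × 1.1196 = 1.6766.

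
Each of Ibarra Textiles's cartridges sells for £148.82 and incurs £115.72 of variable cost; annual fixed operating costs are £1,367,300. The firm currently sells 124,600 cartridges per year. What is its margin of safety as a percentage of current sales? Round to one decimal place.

66.8%

Unit CM = price − variable cost = £148.82 − £115.72 = £33.10. Break-even units = £1,367,300 ÷ £33.10 = 41,308.16; break-even revenue = 41,308.16 × £148.82 = £6,147,479.94.
Current sales = 124,600 × £148.82 = £18,542,972.00.
Margin of safety = (£18,542,972.00 − £6,147,479.94) ÷ £18,542,972.00 = 66.8%.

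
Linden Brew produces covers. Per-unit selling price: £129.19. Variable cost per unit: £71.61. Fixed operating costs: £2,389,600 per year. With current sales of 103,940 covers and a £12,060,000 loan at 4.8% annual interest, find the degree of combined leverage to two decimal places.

At 103,940 units, contribution = 103,940 × £57.58 = £5,984,865.20.
Subtracting fixed costs: EBIT = £5,984,865.20 − £2,389,600 = £3,595,265.20. Interest = £578,880.00.
DOL = £5,984,865.20 ÷ £3,595,265.20 = 1.6647; DFL = £3,595,265.20 ÷ £3,016,385.20 = 1.1919.
DCL = DOL × DFL = 1.6647 × 1.1919 = 1.9842.

1.98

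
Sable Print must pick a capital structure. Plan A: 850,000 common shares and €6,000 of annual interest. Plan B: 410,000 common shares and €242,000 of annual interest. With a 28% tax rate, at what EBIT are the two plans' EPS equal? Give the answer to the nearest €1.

€461,909

At indifference, (EBIT − 6,000)(1 − t)/850,000 = (EBIT − 242,000)(1 − t)/410,000.
The (1 − t) factor cancels: (EBIT − 6,000) × 410,000 = (EBIT − 242,000) × 850,000.
EBIT × (850,000 − 410,000) = 242,000 × 850,000 − 6,000 × 410,000 = 203,240,000,000, so EBIT = 203,240,000,000 ÷ 440,000 = 461,909.09.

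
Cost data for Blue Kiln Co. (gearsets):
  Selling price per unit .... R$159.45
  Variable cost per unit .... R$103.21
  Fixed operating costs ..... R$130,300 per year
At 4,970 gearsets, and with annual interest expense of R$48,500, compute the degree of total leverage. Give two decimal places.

2.78

Total contribution margin = 4,970 × R$56.24 = R$279,512.80.
EBIT = R$279,512.80 − R$130,300 = R$149,212.80. Interest = R$48,500.00.
DOL = R$279,512.80 ÷ R$149,212.80 = 1.8732; DFL = R$149,212.80 ÷ R$100,712.80 = 1.4816.
Combined leverage = 1.8732 × 1.4816 = 2.7753.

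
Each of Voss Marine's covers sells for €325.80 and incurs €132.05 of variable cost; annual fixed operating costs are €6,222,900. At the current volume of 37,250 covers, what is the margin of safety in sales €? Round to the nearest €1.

€1,671,943

Unit CM = price − variable cost = €325.80 − €132.05 = €193.75. Break-even units = €6,222,900 ÷ €193.75 = 32,118.19; break-even revenue = 32,118.19 × €325.80 = €10,464,107.46.
Actual sales revenue = 37,250 × €325.80 = €12,136,050.00.
Margin of safety = €12,136,050.00 − €10,464,107.46 = €1,671,943.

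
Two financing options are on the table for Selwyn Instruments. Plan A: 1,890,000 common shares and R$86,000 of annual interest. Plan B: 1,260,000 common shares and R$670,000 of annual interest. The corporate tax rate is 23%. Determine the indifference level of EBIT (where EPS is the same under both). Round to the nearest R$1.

R$1,838,000

At indifference, (EBIT − 86,000)(1 − t)/1,890,000 = (EBIT − 670,000)(1 − t)/1,260,000.
The (1 − t) factor cancels: (EBIT − 86,000) × 1,260,000 = (EBIT − 670,000) × 1,890,000.
EBIT × (1,890,000 − 1,260,000) = 670,000 × 1,890,000 − 86,000 × 1,260,000 = 1,157,940,000,000, so EBIT = 1,157,940,000,000 ÷ 630,000 = 1,838,000.00.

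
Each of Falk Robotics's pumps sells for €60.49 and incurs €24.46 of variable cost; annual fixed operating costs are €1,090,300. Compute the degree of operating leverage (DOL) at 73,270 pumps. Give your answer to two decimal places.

At 73,270 units, contribution = 73,270 × €36.03 = €2,639,918.10.
Subtracting fixed costs: EBIT = €2,639,918.10 − €1,090,300 = €1,549,618.10.
DOL = contribution ÷ EBIT = €2,639,918.10 ÷ €1,549,618.10 = 1.7036.

1.70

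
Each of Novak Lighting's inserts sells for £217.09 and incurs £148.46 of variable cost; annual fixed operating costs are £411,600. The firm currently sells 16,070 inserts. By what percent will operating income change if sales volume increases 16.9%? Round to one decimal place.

+27.0%

Contribution at this volume is 16,070 × £68.63 = £1,102,884.10.
Subtracting fixed costs: EBIT = £1,102,884.10 − £411,600 = £691,284.10.
Degree of operating leverage = £1,102,884.10 / £691,284.10 = 1.5954.
Operating income changes by 1.5954 × +16.9% = +27.0%.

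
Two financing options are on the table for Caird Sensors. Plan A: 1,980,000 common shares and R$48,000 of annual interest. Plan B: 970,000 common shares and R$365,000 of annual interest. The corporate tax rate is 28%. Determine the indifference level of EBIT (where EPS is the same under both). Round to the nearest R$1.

R$669,446

At indifference, (EBIT − 48,000)(1 − t)/1,980,000 = (EBIT − 365,000)(1 − t)/970,000.
Cancelling (1 − t) and cross-multiplying: 970,000·(EBIT − 48,000) = 1,980,000·(EBIT − 365,000).
EBIT × (1,980,000 − 970,000) = 365,000 × 1,980,000 − 48,000 × 970,000 = 676,140,000,000, so EBIT = 676,140,000,000 ÷ 1,010,000 = 669,445.54.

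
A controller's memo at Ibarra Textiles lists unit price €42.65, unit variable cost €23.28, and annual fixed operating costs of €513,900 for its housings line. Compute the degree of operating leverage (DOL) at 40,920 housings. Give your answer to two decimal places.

At 40,920 units, contribution = 40,920 × €19.37 = €792,620.40.
EBIT = €792,620.40 − €513,900 = €278,720.40.
DOL = contribution ÷ EBIT = €792,620.40 ÷ €278,720.40 = 2.8438.

2.84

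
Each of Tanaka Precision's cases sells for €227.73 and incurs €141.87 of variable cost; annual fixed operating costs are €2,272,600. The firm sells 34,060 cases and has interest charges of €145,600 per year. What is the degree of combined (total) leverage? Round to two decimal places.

5.78

Contribution at this volume is 34,060 × €85.86 = €2,924,391.60.
EBIT = €2,924,391.60 − €2,272,600 = €651,791.60. Interest = €145,600.00, so EBIT − I = €506,191.60.
DCL = contribution ÷ (EBIT − I) = €2,924,391.60 ÷ €506,191.60 = 5.7772.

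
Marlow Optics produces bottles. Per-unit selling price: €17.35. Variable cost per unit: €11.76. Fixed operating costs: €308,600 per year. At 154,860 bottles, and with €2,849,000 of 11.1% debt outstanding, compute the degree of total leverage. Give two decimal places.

3.59

At 154,860 units, contribution = 154,860 × €5.59 = €865,667.40.
Subtracting fixed costs: EBIT = €865,667.40 − €308,600 = €557,067.40. Interest = €316,239.00, so EBIT − I = €240,828.40.
Degree of total leverage = total CM / (EBIT − interest) = €865,667.40 / €240,828.40 = 3.5945.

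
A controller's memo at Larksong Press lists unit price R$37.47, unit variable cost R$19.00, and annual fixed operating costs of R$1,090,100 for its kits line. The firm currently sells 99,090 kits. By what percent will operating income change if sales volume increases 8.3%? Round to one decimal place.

+20.5%

Total contribution margin = 99,090 × R$18.47 = R$1,830,192.30.
EBIT = R$1,830,192.30 − R$1,090,100 = R$740,092.30.
Degree of operating leverage = R$1,830,192.30 / R$740,092.30 = 2.4729.
So EBIT moves 2.4729 × (+8.3%) = +20.5%.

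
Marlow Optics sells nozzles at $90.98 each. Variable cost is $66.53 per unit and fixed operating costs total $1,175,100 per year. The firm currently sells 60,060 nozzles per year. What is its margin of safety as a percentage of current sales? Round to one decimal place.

20.0%

Each unit contributes $90.98 − $66.53 = $24.45. Break-even units = $1,175,100 ÷ $24.45 = 48,061.35; break-even revenue = 48,061.35 × $90.98 = $4,372,621.60.
Current sales = 60,060 × $90.98 = $5,464,258.80.
Margin of safety = ($5,464,258.80 − $4,372,621.60) ÷ $5,464,258.80 = 20.0%.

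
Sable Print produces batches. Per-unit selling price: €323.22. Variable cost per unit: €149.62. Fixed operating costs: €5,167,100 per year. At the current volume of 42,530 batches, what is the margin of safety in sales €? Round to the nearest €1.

Each unit contributes €323.22 − €149.62 = €173.60. Break-even units = €5,167,100 ÷ €173.60 = 29,764.40; break-even revenue = 29,764.40 × €323.22 = €9,620,449.67.
Actual sales revenue = 42,530 × €323.22 = €13,746,546.60.
Margin of safety = €13,746,546.60 − €9,620,449.67 = €4,126,097.

€4,126,097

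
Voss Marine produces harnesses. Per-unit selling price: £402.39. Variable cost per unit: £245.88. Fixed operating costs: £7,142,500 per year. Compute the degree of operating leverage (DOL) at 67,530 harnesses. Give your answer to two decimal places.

3.08

Contribution at this volume is 67,530 × £156.51 = £10,569,120.30.
EBIT = £10,569,120.30 − £7,142,500 = £3,426,620.30.
So DOL = total CM / EBIT = £10,569,120.30 / £3,426,620.30 = 3.0844.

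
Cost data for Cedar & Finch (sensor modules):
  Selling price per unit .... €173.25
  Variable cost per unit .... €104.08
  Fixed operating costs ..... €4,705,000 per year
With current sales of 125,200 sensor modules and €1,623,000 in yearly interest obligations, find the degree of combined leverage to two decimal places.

At 125,200 units, contribution = 125,200 × €69.17 = €8,660,084.00.
EBIT = €8,660,084.00 − €4,705,000 = €3,955,084.00. Interest = €1,623,000.00.
DOL = €8,660,084.00 ÷ €3,955,084.00 = 2.1896; DFL = €3,955,084.00 ÷ €2,332,084.00 = 1.6959.
DCL = DOL × DFL = 2.1896 × 1.6959 = 3.7133.

3.71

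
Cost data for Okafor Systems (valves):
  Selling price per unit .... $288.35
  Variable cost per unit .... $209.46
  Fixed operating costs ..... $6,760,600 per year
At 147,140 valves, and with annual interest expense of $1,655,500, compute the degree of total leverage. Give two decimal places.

Total contribution margin = 147,140 × $78.89 = $11,607,874.60.
EBIT = $11,607,874.60 − $6,760,600 = $4,847,274.60. Interest = $1,655,500.00.
DOL = $11,607,874.60 ÷ $4,847,274.60 = 2.3947; DFL = $4,847,274.60 ÷ $3,191,774.60 = 1.5187.
Combined leverage = 2.3947 × 1.5187 = 3.6368.

3.64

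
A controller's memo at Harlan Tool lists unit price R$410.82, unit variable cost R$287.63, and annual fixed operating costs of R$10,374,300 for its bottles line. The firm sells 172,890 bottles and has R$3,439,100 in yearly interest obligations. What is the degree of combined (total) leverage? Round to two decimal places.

2.85

At 172,890 units, contribution = 172,890 × R$123.19 = R$21,298,319.10.
EBIT = R$21,298,319.10 − R$10,374,300 = R$10,924,019.10. Interest = R$3,439,100.00.
DOL = R$21,298,319.10 ÷ R$10,924,019.10 = 1.9497; DFL = R$10,924,019.10 ÷ R$7,484,919.10 = 1.4595.
Combined leverage = 1.9497 × 1.4595 = 2.8456.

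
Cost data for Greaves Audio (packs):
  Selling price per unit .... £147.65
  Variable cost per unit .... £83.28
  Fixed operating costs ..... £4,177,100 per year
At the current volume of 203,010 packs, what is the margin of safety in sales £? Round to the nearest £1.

Unit CM = price − variable cost = £147.65 − £83.28 = £64.37. Break-even units = £4,177,100 ÷ £64.37 = 64,892.03; break-even revenue = 64,892.03 × £147.65 = £9,581,308.30.
Actual sales revenue = 203,010 × £147.65 = £29,974,426.50.
Margin of safety = £29,974,426.50 − £9,581,308.30 = £20,393,118.

£20,393,118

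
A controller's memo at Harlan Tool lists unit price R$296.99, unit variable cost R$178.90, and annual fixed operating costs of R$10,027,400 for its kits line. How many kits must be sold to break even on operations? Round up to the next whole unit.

84,914 kits

Unit CM = price − variable cost = R$296.99 − R$178.90 = R$118.09.
Break-even Q = R$10,027,400 / R$118.09 = 84,913.20 → 84,914 kits.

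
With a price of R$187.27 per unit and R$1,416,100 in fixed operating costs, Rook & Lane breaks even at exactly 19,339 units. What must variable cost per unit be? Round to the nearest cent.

Contribution per unit must be FC / Q = R$1,416,100 / 19,339 = R$73.2251.
Variable cost per unit = R$187.27 − R$73.2251 = R$114.04.

R$114.04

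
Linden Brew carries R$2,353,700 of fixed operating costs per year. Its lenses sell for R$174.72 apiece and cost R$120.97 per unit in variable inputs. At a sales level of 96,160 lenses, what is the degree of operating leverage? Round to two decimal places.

1.84

Total contribution margin = 96,160 × R$53.75 = R$5,168,600.00.
EBIT = R$5,168,600.00 − R$2,353,700 = R$2,814,900.00.
Degree of operating leverage = R$5,168,600.00 / R$2,814,900.00 = 1.8362.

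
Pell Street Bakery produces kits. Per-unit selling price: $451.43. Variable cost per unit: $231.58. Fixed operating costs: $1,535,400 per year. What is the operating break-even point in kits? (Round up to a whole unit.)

6,984 kits

Contribution margin per unit = $451.43 − $231.58 = $219.85.
Break-even volume = fixed costs ÷ CM per unit = $1,535,400 ÷ $219.85 = 6,983.85, so 6,984 kits.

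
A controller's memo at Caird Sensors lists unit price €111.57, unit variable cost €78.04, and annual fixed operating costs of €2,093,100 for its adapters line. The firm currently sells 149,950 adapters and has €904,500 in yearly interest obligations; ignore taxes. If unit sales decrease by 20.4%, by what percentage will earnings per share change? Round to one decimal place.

-50.5%

At 149,950 units, contribution = 149,950 × €33.53 = €5,027,823.50.
Subtracting fixed costs: EBIT = €5,027,823.50 − €2,093,100 = €2,934,723.50.
After interest of €904,500.00, pre-tax earnings = €2,030,223.50.
DCL = total CM / (EBIT − I) = €5,027,823.50 / €2,030,223.50 = 2.4765.
%ΔEPS = DCL × %ΔSales = 2.4765 × -20.4% = -50.5%.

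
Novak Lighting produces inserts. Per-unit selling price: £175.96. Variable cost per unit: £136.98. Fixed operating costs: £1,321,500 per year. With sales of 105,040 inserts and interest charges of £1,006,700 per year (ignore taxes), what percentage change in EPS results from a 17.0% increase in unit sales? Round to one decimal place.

Total contribution margin = 105,040 × £38.98 = £4,094,459.20.
EBIT = £4,094,459.20 − £1,321,500 = £2,772,959.20.
Interest = £1,006,700.00, so EBIT − I = £1,766,259.20.
Degree of combined leverage = contribution ÷ (EBIT − I) = £4,094,459.20 ÷ £1,766,259.20 = 2.3182.
%ΔEPS = DCL × %ΔSales = 2.3182 × +17.0% = +39.4%.

+39.4%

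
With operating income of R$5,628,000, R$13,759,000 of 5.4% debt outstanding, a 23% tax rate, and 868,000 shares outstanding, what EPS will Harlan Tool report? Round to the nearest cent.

R$4.33

Interest = R$742,986.00, so EBT = R$5,628,000 − R$742,986.00 = R$4,885,014.00.
Net income = R$4,885,014.00 × (1 − 0.23) = R$3,761,460.78.
Per share: R$3,761,460.78 / 868,000 shares = R$4.33.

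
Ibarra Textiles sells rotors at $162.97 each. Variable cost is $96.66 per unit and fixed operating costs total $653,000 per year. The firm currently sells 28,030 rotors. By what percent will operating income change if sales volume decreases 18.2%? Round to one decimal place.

Total contribution margin = 28,030 × $66.31 = $1,858,669.30.
Subtracting fixed costs: EBIT = $1,858,669.30 − $653,000 = $1,205,669.30.
So DOL = total CM / EBIT = $1,858,669.30 / $1,205,669.30 = 1.5416.
So EBIT moves 1.5416 × (-18.2%) = -28.1%.

-28.1%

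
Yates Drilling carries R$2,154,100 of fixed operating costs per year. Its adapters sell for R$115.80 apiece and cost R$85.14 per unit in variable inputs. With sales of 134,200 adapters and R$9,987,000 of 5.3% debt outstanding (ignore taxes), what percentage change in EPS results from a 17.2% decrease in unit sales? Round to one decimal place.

-49.4%

Contribution at this volume is 134,200 × R$30.66 = R$4,114,572.00.
Subtracting fixed costs: EBIT = R$4,114,572.00 − R$2,154,100 = R$1,960,472.00.
Interest = R$529,311.00, so EBIT − I = R$1,431,161.00.
Degree of combined leverage = contribution ÷ (EBIT − I) = R$4,114,572.00 ÷ R$1,431,161.00 = 2.8750.
%ΔEPS = DCL × %ΔSales = 2.8750 × -17.2% = -49.4%.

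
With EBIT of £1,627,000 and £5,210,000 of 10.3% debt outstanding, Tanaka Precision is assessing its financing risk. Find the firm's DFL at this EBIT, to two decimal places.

1.49

Annual interest charges come to £536,630.00.
DFL = EBIT ÷ (EBIT − I) = £1,627,000 ÷ (£1,627,000 − £536,630.00) = £1,627,000 ÷ £1,090,370.00 = 1.4922.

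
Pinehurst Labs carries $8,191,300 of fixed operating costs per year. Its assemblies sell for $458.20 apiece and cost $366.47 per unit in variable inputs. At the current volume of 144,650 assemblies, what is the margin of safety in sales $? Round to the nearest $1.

$25,362,314

Contribution margin per unit = $458.20 − $366.47 = $91.73. Break-even units = $8,191,300 ÷ $91.73 = 89,297.94; break-even revenue = 89,297.94 × $458.20 = $40,916,315.93.
Current sales = 144,650 × $458.20 = $66,278,630.00.
Margin of safety = $66,278,630.00 − $40,916,315.93 = $25,362,314.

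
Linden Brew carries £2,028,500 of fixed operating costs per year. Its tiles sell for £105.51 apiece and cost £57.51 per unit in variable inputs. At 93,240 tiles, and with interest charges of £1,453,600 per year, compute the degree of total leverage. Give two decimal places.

4.51

Contribution at this volume is 93,240 × £48.00 = £4,475,520.00.
Operating income = contribution − fixed costs = £4,475,520.00 − £2,028,500 = £2,447,020.00. Interest = £1,453,600.00, so EBIT − I = £993,420.00.
Degree of total leverage = total CM / (EBIT − interest) = £4,475,520.00 / £993,420.00 = 4.5052.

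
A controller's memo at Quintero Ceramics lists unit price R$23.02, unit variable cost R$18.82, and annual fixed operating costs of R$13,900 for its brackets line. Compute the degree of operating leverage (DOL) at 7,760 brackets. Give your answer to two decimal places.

1.74

Total contribution margin = 7,760 × R$4.20 = R$32,592.00.
EBIT = R$32,592.00 − R$13,900 = R$18,692.00.
Degree of operating leverage = R$32,592.00 / R$18,692.00 = 1.7436.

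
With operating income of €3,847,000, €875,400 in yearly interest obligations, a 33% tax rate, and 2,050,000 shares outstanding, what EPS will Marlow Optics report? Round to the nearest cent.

Interest = €875,400.00, so EBT = €3,847,000 − €875,400.00 = €2,971,600.00.
After tax at 33%: net income = €2,971,600.00 × 0.67 = €1,990,972.00.
EPS = €1,990,972.00 ÷ 2,050,000 = €0.97.

€0.97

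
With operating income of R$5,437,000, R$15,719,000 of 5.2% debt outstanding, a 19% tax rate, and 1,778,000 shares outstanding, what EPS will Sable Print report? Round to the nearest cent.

R$2.10

Pre-tax income = R$5,437,000 − R$817,388.00 = R$4,619,612.00.
Net income = R$4,619,612.00 × (1 − 0.19) = R$3,741,885.72.
EPS = R$3,741,885.72 ÷ 1,778,000 = R$2.10.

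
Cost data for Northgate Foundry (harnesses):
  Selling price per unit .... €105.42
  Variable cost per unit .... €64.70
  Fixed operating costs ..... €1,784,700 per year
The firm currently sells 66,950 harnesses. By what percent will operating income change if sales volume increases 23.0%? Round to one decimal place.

+66.6%

Total contribution margin = 66,950 × €40.72 = €2,726,204.00.
Subtracting fixed costs: EBIT = €2,726,204.00 − €1,784,700 = €941,504.00.
DOL = contribution ÷ EBIT = €2,726,204.00 ÷ €941,504.00 = 2.8956.
So EBIT moves 2.8956 × (+23.0%) = +66.6%.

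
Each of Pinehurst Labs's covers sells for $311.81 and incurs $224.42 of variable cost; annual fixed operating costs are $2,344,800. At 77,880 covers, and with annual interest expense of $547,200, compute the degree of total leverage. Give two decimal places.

At 77,880 units, contribution = 77,880 × $87.39 = $6,805,933.20.
Subtracting fixed costs: EBIT = $6,805,933.20 − $2,344,800 = $4,461,133.20. Interest = $547,200.00, so EBIT − I = $3,913,933.20.
DCL = contribution ÷ (EBIT − I) = $6,805,933.20 ÷ $3,913,933.20 = 1.7389.

1.74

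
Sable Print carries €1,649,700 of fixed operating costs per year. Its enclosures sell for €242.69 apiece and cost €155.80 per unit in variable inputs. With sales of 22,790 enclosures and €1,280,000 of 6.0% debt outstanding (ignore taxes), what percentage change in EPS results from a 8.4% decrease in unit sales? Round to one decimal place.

-65.6%

At 22,790 units, contribution = 22,790 × €86.89 = €1,980,223.10.
Subtracting fixed costs: EBIT = €1,980,223.10 − €1,649,700 = €330,523.10.
After interest of €76,800.00, pre-tax earnings = €253,723.10.
Degree of combined leverage = contribution ÷ (EBIT − I) = €1,980,223.10 ÷ €253,723.10 = 7.8047.
EPS therefore changes by 7.8047 × (-8.4%) = -65.6%.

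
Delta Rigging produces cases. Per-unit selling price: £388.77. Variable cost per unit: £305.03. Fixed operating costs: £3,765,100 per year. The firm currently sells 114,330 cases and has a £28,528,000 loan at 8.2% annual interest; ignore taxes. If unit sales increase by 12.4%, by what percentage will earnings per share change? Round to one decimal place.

Contribution at this volume is 114,330 × £83.74 = £9,573,994.20.
Subtracting fixed costs: EBIT = £9,573,994.20 − £3,765,100 = £5,808,894.20.
After interest of £2,339,296.00, pre-tax earnings = £3,469,598.20.
DCL = total CM / (EBIT − I) = £9,573,994.20 / £3,469,598.20 = 2.7594.
EPS therefore changes by 2.7594 × (+12.4%) = +34.2%.

+34.2%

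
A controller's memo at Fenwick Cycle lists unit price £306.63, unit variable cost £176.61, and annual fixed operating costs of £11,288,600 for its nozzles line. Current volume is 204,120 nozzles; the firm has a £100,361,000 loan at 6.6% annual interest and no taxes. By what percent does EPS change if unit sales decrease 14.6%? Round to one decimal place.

Total contribution margin = 204,120 × £130.02 = £26,539,682.40.
Subtracting fixed costs: EBIT = £26,539,682.40 − £11,288,600 = £15,251,082.40.
After interest of £6,623,826.00, pre-tax earnings = £8,627,256.40.
Degree of combined leverage = contribution ÷ (EBIT − I) = £26,539,682.40 ÷ £8,627,256.40 = 3.0763.
%ΔEPS = DCL × %ΔSales = 3.0763 × -14.6% = -44.9%.

-44.9%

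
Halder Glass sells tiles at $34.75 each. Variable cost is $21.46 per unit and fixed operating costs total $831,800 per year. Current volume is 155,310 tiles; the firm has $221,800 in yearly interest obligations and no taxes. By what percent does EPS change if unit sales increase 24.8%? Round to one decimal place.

Total contribution margin = 155,310 × $13.29 = $2,064,069.90.
EBIT = $2,064,069.90 − $831,800 = $1,232,269.90.
Interest = $221,800.00, so EBIT − I = $1,010,469.90.
Degree of combined leverage = contribution ÷ (EBIT − I) = $2,064,069.90 ÷ $1,010,469.90 = 2.0427.
EPS therefore changes by 2.0427 × (+24.8%) = +50.7%.

+50.7%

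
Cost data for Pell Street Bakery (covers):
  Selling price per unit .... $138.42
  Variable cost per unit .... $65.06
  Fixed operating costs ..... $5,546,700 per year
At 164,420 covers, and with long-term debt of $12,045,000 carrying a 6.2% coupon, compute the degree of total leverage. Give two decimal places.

2.09

Total contribution margin = 164,420 × $73.36 = $12,061,851.20.
EBIT = $12,061,851.20 − $5,546,700 = $6,515,151.20. Interest = $746,790.00.
DOL = $12,061,851.20 ÷ $6,515,151.20 = 1.8514; DFL = $6,515,151.20 ÷ $5,768,361.20 = 1.1295.
Combined leverage = 1.8514 × 1.1295 = 2.0912.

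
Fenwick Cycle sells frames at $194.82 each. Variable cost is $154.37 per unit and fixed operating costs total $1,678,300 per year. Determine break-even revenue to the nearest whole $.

$8,083,224

CM per unit = $194.82 − $154.37 = $40.45; CM ratio = $40.45 / $194.82 = 0.2076.
Break-even sales = FC ÷ CM ratio = $1,678,300 × $194.82 / $40.45 = $8,083,224.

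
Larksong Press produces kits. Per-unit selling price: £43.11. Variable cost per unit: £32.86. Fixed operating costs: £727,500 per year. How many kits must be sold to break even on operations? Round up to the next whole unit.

70,976 kits

Unit CM = price − variable cost = £43.11 − £32.86 = £10.25.
Break-even volume = fixed costs ÷ CM per unit = £727,500 ÷ £10.25 = 70,975.61, so 70,976 kits.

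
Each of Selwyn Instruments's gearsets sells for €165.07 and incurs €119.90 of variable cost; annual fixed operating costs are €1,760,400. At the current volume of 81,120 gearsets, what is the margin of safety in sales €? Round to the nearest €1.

€6,957,243

Unit CM = price − variable cost = €165.07 − €119.90 = €45.17. Break-even units = €1,760,400 ÷ €45.17 = 38,972.77; break-even revenue = 38,972.77 × €165.07 = €6,433,235.07.
Actual sales revenue = 81,120 × €165.07 = €13,390,478.40.
Margin of safety = €13,390,478.40 − €6,433,235.07 = €6,957,243.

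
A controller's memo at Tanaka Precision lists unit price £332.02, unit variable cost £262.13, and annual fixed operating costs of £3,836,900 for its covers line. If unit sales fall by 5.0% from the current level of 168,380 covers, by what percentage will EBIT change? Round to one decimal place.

-7.4%

At 168,380 units, contribution = 168,380 × £69.89 = £11,768,078.20.
Subtracting fixed costs: EBIT = £11,768,078.20 − £3,836,900 = £7,931,178.20.
DOL = contribution ÷ EBIT = £11,768,078.20 ÷ £7,931,178.20 = 1.4838.
Operating income changes by 1.4838 × -5.0% = -7.4%.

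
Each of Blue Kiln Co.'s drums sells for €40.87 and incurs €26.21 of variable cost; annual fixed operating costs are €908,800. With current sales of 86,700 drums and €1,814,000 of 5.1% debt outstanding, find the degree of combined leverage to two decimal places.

4.71

At 86,700 units, contribution = 86,700 × €14.66 = €1,271,022.00.
Operating income = contribution − fixed costs = €1,271,022.00 − €908,800 = €362,222.00. Interest = €92,514.00, so EBIT − I = €269,708.00.
DCL = contribution ÷ (EBIT − I) = €1,271,022.00 ÷ €269,708.00 = 4.7126.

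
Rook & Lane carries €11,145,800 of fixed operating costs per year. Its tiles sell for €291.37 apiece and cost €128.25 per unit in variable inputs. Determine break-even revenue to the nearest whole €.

€19,908,973

CM per unit = €291.37 − €128.25 = €163.12; CM ratio = €163.12 / €291.37 = 0.5598.
Break-even sales = FC ÷ CM ratio = €11,145,800 × €291.37 / €163.12 = €19,908,973.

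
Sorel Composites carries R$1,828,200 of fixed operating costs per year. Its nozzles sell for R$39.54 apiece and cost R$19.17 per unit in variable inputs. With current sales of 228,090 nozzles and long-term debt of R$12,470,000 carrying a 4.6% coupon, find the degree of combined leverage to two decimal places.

2.07

Total contribution margin = 228,090 × R$20.37 = R$4,646,193.30.
EBIT = R$4,646,193.30 − R$1,828,200 = R$2,817,993.30. Interest = R$573,620.00, so EBIT − I = R$2,244,373.30.
DCL = contribution ÷ (EBIT − I) = R$4,646,193.30 ÷ R$2,244,373.30 = 2.0702.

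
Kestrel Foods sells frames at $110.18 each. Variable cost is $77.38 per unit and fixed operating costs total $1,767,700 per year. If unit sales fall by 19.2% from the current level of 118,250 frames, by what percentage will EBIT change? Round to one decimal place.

At 118,250 units, contribution = 118,250 × $32.80 = $3,878,600.00.
Operating income = contribution − fixed costs = $3,878,600.00 − $1,767,700 = $2,110,900.00.
Degree of operating leverage = $3,878,600.00 / $2,110,900.00 = 1.8374.
Operating income changes by 1.8374 × -19.2% = -35.3%.

-35.3%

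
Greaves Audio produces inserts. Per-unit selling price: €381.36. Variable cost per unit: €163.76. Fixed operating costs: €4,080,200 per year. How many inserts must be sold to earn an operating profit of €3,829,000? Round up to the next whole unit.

Contribution margin per unit = €381.36 − €163.76 = €217.60.
Units = (FC + target) / CM = (€4,080,200 + €3,829,000) / €217.60 = 36,347.43, so 36,348 inserts.

36,348 inserts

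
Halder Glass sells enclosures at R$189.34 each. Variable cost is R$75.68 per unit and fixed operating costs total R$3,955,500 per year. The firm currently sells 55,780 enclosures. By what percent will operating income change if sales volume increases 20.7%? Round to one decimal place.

+55.0%

Total contribution margin = 55,780 × R$113.66 = R$6,339,954.80.
Operating income = contribution − fixed costs = R$6,339,954.80 − R$3,955,500 = R$2,384,454.80.
So DOL = total CM / EBIT = R$6,339,954.80 / R$2,384,454.80 = 2.6589.
Operating income changes by 2.6589 × +20.7% = +55.0%.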